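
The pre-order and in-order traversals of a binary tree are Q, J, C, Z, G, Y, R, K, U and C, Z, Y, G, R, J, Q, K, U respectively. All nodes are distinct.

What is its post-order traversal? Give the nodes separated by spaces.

Y R G Z C J U K Q

The first element of pre-order is the root; it splits in-order into left and right subtrees.
Root Q: left subtree has 6 nodes {C, Z, Y, G, R, J}, right has 2 {K, U}.
  Root J: left subtree has 5 nodes {C, Z, Y, G, R}, right has 0 { }.
    Root C: left subtree has 0 nodes { }, right has 4 {Z, Y, G, R}.
      Root Z: left subtree has 0 nodes { }, right has 3 {Y, G, R}.
        Root G: left subtree has 1 node {Y}, right has 1 {R}.
  Root K: left subtree has 0 nodes { }, right has 1 {U}.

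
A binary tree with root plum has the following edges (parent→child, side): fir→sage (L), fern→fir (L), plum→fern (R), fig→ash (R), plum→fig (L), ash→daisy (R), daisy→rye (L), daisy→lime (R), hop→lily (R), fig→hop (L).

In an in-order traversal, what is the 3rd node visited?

In-order visits the left subtree, then the node, then the right subtree.
At plum: go left to fig.
  At fig: go left to hop.
    At hop: no left child.
    Visit hop.
    At hop: go right to lily.
      lily is a leaf — visit lily.
  Visit fig.
  At fig: go right to ash.
    At ash: no left child.
    Visit ash.
    At ash: go right to daisy.
      At daisy: go left to rye.
        rye is a leaf — visit rye.
      Visit daisy.
      At daisy: go right to lime.
        lime is a leaf — visit lime.
Visit plum.
At plum: go right to fern.
  At fern: go left to fir.
    At fir: go left to sage.
      sage is a leaf — visit sage.
    Visit fir.
    At fir: no right child.
  Visit fern.
  At fern: no right child.
Full in-order sequence: hop, lily, fig, ash, rye, daisy, lime, plum, sage, fir, fern.

fig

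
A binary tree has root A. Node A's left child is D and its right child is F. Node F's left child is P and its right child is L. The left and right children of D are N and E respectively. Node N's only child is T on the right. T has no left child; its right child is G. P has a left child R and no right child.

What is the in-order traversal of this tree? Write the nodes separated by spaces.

N T G D E A R P F L

In-order visits the left subtree, then the node, then the right subtree.
At A: go left to D.
  At D: go left to N.
    At N: no left child.
    Visit N.
    At N: go right to T.
      At T: no left child.
      Visit T.
      At T: go right to G.
        G is a leaf — visit G.
  Visit D.
  At D: go right to E.
    E is a leaf — visit E.
Visit A.
At A: go right to F.
  At F: go left to P.
    At P: go left to R.
      R is a leaf — visit R.
    Visit P.
    At P: no right child.
  Visit F.
  At F: go right to L.
    L is a leaf — visit L.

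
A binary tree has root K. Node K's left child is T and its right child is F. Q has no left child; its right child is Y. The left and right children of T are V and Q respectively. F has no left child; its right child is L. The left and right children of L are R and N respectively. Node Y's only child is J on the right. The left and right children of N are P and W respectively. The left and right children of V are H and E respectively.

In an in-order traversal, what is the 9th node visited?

In-order visits the left subtree, then the node, then the right subtree.
At K: go left to T.
  At T: go left to V.
    At V: go left to H.
      H is a leaf — visit H.
    Visit V.
    At V: go right to E.
      E is a leaf — visit E.
  Visit T.
  At T: go right to Q.
    At Q: no left child.
    Visit Q.
    At Q: go right to Y.
      At Y: no left child.
      Visit Y.
      At Y: go right to J.
        J is a leaf — visit J.
Visit K.
At K: go right to F.
  At F: no left child.
  Visit F.
  At F: go right to L.
    At L: go left to R.
      R is a leaf — visit R.
    Visit L.
    At L: go right to N.
      At N: go left to P.
        P is a leaf — visit P.
      Visit N.
      At N: go right to W.
        W is a leaf — visit W.
Full in-order sequence: H, V, E, T, Q, Y, J, K, F, R, L, P, N, W.

F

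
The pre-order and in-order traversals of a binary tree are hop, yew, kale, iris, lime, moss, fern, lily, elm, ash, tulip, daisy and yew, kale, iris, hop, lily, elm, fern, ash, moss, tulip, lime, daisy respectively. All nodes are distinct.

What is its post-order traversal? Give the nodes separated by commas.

iris, kale, yew, elm, lily, ash, fern, tulip, moss, daisy, lime, hop

The first element of pre-order is the root; it splits in-order into left and right subtrees.
Root hop: left subtree has 3 nodes {yew, kale, iris}, right has 8 {lily, elm, fern, ash, moss, tulip, lime, daisy}.
  Root yew: left subtree has 0 nodes { }, right has 2 {kale, iris}.
    Root kale: left subtree has 0 nodes { }, right has 1 {iris}.
  Root lime: left subtree has 6 nodes {lily, elm, fern, ash, moss, tulip}, right has 1 {daisy}.
    Root moss: left subtree has 4 nodes {lily, elm, fern, ash}, right has 1 {tulip}.
      Root fern: left subtree has 2 nodes {lily, elm}, right has 1 {ash}.
        Root lily: left subtree has 0 nodes { }, right has 1 {elm}.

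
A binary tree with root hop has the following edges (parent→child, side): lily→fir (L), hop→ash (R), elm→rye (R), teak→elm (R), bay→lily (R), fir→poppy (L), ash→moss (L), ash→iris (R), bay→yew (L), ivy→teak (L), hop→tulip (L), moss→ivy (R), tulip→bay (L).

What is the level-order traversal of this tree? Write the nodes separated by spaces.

Level-order visits nodes level by level from the root, left to right within each level.
Level 0: hop
Level 1: tulip, ash
Level 2: bay, moss, iris
Level 3: yew, lily, ivy
Level 4: fir, teak
Level 5: poppy, elm
Level 6: rye

hop tulip ash bay moss iris yew lily ivy fir teak poppy elm rye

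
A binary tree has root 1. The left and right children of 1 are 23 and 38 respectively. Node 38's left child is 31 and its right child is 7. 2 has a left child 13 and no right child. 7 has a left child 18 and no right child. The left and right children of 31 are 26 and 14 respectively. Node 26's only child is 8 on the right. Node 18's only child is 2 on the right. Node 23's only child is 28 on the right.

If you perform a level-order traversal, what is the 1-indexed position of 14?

Level-order visits nodes level by level from the root, left to right within each level.
Level 0: 1
Level 1: 23, 38
Level 2: 28, 31, 7
Level 3: 26, 14, 18
Level 4: 8, 2
Level 5: 13
Full level-order sequence: 1, 23, 38, 28, 31, 7, 26, 14, 18, 8, 2, 13.

8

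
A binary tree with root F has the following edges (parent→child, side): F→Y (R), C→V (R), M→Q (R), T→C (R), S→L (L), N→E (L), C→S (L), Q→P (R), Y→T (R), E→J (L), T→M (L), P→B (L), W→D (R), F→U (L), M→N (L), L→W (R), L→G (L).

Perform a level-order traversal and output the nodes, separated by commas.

Level-order visits nodes level by level from the root, left to right within each level.
Level 0: F
Level 1: U, Y
Level 2: T
Level 3: M, C
Level 4: N, Q, S, V
Level 5: E, P, L
Level 6: J, B, G, W
Level 7: D

F, U, Y, T, M, C, N, Q, S, V, E, P, L, J, B, G, W, D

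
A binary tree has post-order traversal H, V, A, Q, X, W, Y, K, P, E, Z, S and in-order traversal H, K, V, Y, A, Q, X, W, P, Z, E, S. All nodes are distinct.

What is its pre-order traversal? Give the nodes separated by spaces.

The last element of post-order is the root; it splits in-order into left and right subtrees.
Root S: left subtree has 11 nodes {H, K, V, Y, A, Q, X, W, P, Z, E}, right has 0 { }.
  Root Z: left subtree has 9 nodes {H, K, V, Y, A, Q, X, W, P}, right has 1 {E}.
    Root P: left subtree has 8 nodes {H, K, V, Y, A, Q, X, W}, right has 0 { }.
      Root K: left subtree has 1 node {H}, right has 6 {V, Y, A, Q, X, W}.
        Root Y: left subtree has 1 node {V}, right has 4 {A, Q, X, W}.
          Root W: left subtree has 3 nodes {A, Q, X}, right has 0 { }.
            Root X: left subtree has 2 nodes {A, Q}, right has 0 { }.
              Root Q: left subtree has 1 node {A}, right has 0 { }.

S Z P K H Y V W X Q A E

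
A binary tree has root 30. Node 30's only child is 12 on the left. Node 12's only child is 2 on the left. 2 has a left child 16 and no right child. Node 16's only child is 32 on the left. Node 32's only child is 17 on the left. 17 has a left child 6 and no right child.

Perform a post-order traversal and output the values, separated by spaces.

6 17 32 16 2 12 30

Post-order visits the left subtree, then the right subtree, then the node.
At 30: go left to 12.
  At 12: go left to 2.
    At 2: go left to 16.
      At 16: go left to 32.
        At 32: go left to 17.
          At 17: go left to 6.
            6 is a leaf — visit 6.
          At 17: no right child.
          Visit 17.
        At 32: no right child.
        Visit 32.
      At 16: no right child.
      Visit 16.
    At 2: no right child.
    Visit 2.
  At 12: no right child.
  Visit 12.
At 30: no right child.
Visit 30.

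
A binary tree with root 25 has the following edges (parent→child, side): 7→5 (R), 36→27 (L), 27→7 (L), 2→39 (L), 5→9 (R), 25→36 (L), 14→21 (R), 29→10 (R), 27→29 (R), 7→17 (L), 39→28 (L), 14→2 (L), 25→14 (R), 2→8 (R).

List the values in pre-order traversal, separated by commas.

25, 36, 27, 7, 17, 5, 9, 29, 10, 14, 2, 39, 28, 8, 21

Pre-order visits the node, then its left subtree, then its right subtree.
Visit 25.
At 25: go left to 36.
  Visit 36.
  At 36: go left to 27.
    Visit 27.
    At 27: go left to 7.
      Visit 7.
      At 7: go left to 17.
        17 is a leaf — visit 17.
      At 7: go right to 5.
        Visit 5.
        At 5: no left child.
        At 5: go right to 9.
          9 is a leaf — visit 9.
    At 27: go right to 29.
      Visit 29.
      At 29: no left child.
      At 29: go right to 10.
        10 is a leaf — visit 10.
  At 36: no right child.
At 25: go right to 14.
  Visit 14.
  At 14: go left to 2.
    Visit 2.
    At 2: go left to 39.
      Visit 39.
      At 39: go left to 28.
        28 is a leaf — visit 28.
      At 39: no right child.
    At 2: go right to 8.
      8 is a leaf — visit 8.
  At 14: go right to 21.
    21 is a leaf — visit 21.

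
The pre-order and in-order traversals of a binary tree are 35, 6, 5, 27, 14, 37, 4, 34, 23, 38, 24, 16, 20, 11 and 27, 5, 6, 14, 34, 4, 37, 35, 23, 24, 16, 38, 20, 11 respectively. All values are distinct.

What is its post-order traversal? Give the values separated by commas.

27, 5, 34, 4, 37, 14, 6, 16, 24, 11, 20, 38, 23, 35

The first element of pre-order is the root; it splits in-order into left and right subtrees.
Root 35: left subtree has 7 nodes {27, 5, 6, 14, 34, 4, 37}, right has 6 {23, 24, 16, 38, 20, 11}.
  Root 6: left subtree has 2 nodes {27, 5}, right has 4 {14, 34, 4, 37}.
    Root 5: left subtree has 1 node {27}, right has 0 { }.
    Root 14: left subtree has 0 nodes { }, right has 3 {34, 4, 37}.
      Root 37: left subtree has 2 nodes {34, 4}, right has 0 { }.
        Root 4: left subtree has 1 node {34}, right has 0 { }.
  Root 23: left subtree has 0 nodes { }, right has 5 {24, 16, 38, 20, 11}.
    Root 38: left subtree has 2 nodes {24, 16}, right has 2 {20, 11}.
      Root 24: left subtree has 0 nodes { }, right has 1 {16}.
      Root 20: left subtree has 0 nodes { }, right has 1 {11}.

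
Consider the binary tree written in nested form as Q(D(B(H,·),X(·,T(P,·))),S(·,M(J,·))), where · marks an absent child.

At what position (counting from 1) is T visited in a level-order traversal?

8

Level-order visits nodes level by level from the root, left to right within each level.
Level 0: Q
Level 1: D, S
Level 2: B, X, M
Level 3: H, T, J
Level 4: P
Full level-order sequence: Q, D, S, B, X, M, H, T, J, P.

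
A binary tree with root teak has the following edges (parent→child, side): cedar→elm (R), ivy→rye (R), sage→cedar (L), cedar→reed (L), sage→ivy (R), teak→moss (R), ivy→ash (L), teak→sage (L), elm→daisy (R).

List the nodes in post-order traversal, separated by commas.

reed, daisy, elm, cedar, ash, rye, ivy, sage, moss, teak

Post-order visits the left subtree, then the right subtree, then the node.
At teak: go left to sage.
  At sage: go left to cedar.
    At cedar: go left to reed.
      reed is a leaf — visit reed.
    At cedar: go right to elm.
      At elm: no left child.
      At elm: go right to daisy.
        daisy is a leaf — visit daisy.
      Visit elm.
    Visit cedar.
  At sage: go right to ivy.
    At ivy: go left to ash.
      ash is a leaf — visit ash.
    At ivy: go right to rye.
      rye is a leaf — visit rye.
    Visit ivy.
  Visit sage.
At teak: go right to moss.
  moss is a leaf — visit moss.
Visit teak.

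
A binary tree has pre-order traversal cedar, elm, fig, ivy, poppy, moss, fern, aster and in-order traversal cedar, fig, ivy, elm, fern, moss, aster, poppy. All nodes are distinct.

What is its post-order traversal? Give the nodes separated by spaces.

The first element of pre-order is the root; it splits in-order into left and right subtrees.
Root cedar: left subtree has 0 nodes { }, right has 7 {fig, ivy, elm, fern, moss, aster, poppy}.
  Root elm: left subtree has 2 nodes {fig, ivy}, right has 4 {fern, moss, aster, poppy}.
    Root fig: left subtree has 0 nodes { }, right has 1 {ivy}.
    Root poppy: left subtree has 3 nodes {fern, moss, aster}, right has 0 { }.
      Root moss: left subtree has 1 node {fern}, right has 1 {aster}.

ivy fig fern aster moss poppy elm cedar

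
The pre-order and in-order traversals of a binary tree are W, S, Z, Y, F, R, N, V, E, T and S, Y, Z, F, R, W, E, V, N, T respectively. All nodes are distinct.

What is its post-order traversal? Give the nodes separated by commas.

The first element of pre-order is the root; it splits in-order into left and right subtrees.
Root W: left subtree has 5 nodes {S, Y, Z, F, R}, right has 4 {E, V, N, T}.
  Root S: left subtree has 0 nodes { }, right has 4 {Y, Z, F, R}.
    Root Z: left subtree has 1 node {Y}, right has 2 {F, R}.
      Root F: left subtree has 0 nodes { }, right has 1 {R}.
  Root N: left subtree has 2 nodes {E, V}, right has 1 {T}.
    Root V: left subtree has 1 node {E}, right has 0 { }.

Y, R, F, Z, S, E, V, T, N, W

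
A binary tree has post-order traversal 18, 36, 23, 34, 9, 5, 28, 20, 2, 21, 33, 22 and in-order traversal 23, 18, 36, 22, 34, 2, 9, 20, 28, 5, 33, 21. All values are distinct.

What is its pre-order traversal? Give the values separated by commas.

22, 23, 36, 18, 33, 2, 34, 20, 9, 28, 5, 21

The last element of post-order is the root; it splits in-order into left and right subtrees.
Root 22: left subtree has 3 nodes {23, 18, 36}, right has 8 {34, 2, 9, 20, 28, 5, 33, 21}.
  Root 23: left subtree has 0 nodes { }, right has 2 {18, 36}.
    Root 36: left subtree has 1 node {18}, right has 0 { }.
  Root 33: left subtree has 6 nodes {34, 2, 9, 20, 28, 5}, right has 1 {21}.
    Root 2: left subtree has 1 node {34}, right has 4 {9, 20, 28, 5}.
      Root 20: left subtree has 1 node {9}, right has 2 {28, 5}.
        Root 28: left subtree has 0 nodes { }, right has 1 {5}.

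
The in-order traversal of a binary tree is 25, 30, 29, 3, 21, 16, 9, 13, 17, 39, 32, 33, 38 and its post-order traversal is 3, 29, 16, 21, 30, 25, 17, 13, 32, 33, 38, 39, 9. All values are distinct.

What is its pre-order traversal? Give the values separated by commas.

9, 25, 30, 21, 29, 3, 16, 39, 13, 17, 38, 33, 32

The last element of post-order is the root; it splits in-order into left and right subtrees.
Root 9: left subtree has 6 nodes {25, 30, 29, 3, 21, 16}, right has 6 {13, 17, 39, 32, 33, 38}.
  Root 25: left subtree has 0 nodes { }, right has 5 {30, 29, 3, 21, 16}.
    Root 30: left subtree has 0 nodes { }, right has 4 {29, 3, 21, 16}.
      Root 21: left subtree has 2 nodes {29, 3}, right has 1 {16}.
        Root 29: left subtree has 0 nodes { }, right has 1 {3}.
  Root 39: left subtree has 2 nodes {13, 17}, right has 3 {32, 33, 38}.
    Root 13: left subtree has 0 nodes { }, right has 1 {17}.
    Root 38: left subtree has 2 nodes {32, 33}, right has 0 { }.
      Root 33: left subtree has 1 node {32}, right has 0 { }.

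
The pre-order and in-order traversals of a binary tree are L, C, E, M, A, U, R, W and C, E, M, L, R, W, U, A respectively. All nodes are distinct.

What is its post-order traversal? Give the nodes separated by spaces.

The first element of pre-order is the root; it splits in-order into left and right subtrees.
Root L: left subtree has 3 nodes {C, E, M}, right has 4 {R, W, U, A}.
  Root C: left subtree has 0 nodes { }, right has 2 {E, M}.
    Root E: left subtree has 0 nodes { }, right has 1 {M}.
  Root A: left subtree has 3 nodes {R, W, U}, right has 0 { }.
    Root U: left subtree has 2 nodes {R, W}, right has 0 { }.
      Root R: left subtree has 0 nodes { }, right has 1 {W}.

M E C W R U A L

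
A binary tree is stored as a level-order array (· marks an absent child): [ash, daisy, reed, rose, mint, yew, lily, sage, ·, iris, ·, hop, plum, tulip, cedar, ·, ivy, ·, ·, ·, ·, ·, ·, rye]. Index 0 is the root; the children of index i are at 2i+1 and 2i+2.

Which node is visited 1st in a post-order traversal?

Post-order visits the left subtree, then the right subtree, then the node.
At ash: go left to daisy.
  At daisy: go left to rose.
    At rose: go left to sage.
      At sage: no left child.
      At sage: go right to ivy.
        ivy is a leaf — visit ivy.
      Visit sage.
    At rose: no right child.
    Visit rose.
  At daisy: go right to mint.
    At mint: go left to iris.
      iris is a leaf — visit iris.
    At mint: no right child.
    Visit mint.
  Visit daisy.
At ash: go right to reed.
  At reed: go left to yew.
    At yew: go left to hop.
      At hop: go left to rye.
        rye is a leaf — visit rye.
      At hop: no right child.
      Visit hop.
    At yew: go right to plum.
      plum is a leaf — visit plum.
    Visit yew.
  At reed: go right to lily.
    At lily: go left to tulip.
      tulip is a leaf — visit tulip.
    At lily: go right to cedar.
      cedar is a leaf — visit cedar.
    Visit lily.
  Visit reed.
Visit ash.
Full post-order sequence: ivy, sage, rose, iris, mint, daisy, rye, hop, plum, yew, tulip, cedar, lily, reed, ash.

ivy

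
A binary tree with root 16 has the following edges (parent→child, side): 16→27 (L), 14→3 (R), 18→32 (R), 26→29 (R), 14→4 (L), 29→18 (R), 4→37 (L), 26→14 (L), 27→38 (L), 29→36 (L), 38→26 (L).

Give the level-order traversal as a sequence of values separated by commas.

Level-order visits nodes level by level from the root, left to right within each level.
Level 0: 16
Level 1: 27
Level 2: 38
Level 3: 26
Level 4: 14, 29
Level 5: 4, 3, 36, 18
Level 6: 37, 32

16, 27, 38, 26, 14, 29, 4, 3, 36, 18, 37, 32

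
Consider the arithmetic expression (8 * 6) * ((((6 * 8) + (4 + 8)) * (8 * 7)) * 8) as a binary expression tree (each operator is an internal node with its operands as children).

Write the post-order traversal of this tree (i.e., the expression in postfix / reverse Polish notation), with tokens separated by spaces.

Post-order on an expression tree gives postfix notation: for each operator, emit left operand, right operand, then the operator.

8 6 * 6 8 * 4 8 + + 8 7 * * 8 * *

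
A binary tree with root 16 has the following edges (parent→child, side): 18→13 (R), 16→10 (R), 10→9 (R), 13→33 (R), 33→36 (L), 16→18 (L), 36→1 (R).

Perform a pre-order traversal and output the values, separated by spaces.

16 18 13 33 36 1 10 9

Pre-order visits the node, then its left subtree, then its right subtree.
Visit 16.
At 16: go left to 18.
  Visit 18.
  At 18: no left child.
  At 18: go right to 13.
    Visit 13.
    At 13: no left child.
    At 13: go right to 33.
      Visit 33.
      At 33: go left to 36.
        Visit 36.
        At 36: no left child.
        At 36: go right to 1.
          1 is a leaf — visit 1.
      At 33: no right child.
At 16: go right to 10.
  Visit 10.
  At 10: no left child.
  At 10: go right to 9.
    9 is a leaf — visit 9.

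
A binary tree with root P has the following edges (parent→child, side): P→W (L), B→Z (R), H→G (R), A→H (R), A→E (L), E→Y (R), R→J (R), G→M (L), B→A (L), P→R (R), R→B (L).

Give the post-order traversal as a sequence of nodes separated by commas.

Post-order visits the left subtree, then the right subtree, then the node.
At P: go left to W.
  W is a leaf — visit W.
At P: go right to R.
  At R: go left to B.
    At B: go left to A.
      At A: go left to E.
        At E: no left child.
        At E: go right to Y.
          Y is a leaf — visit Y.
        Visit E.
      At A: go right to H.
        At H: no left child.
        At H: go right to G.
          At G: go left to M.
            M is a leaf — visit M.
          At G: no right child.
          Visit G.
        Visit H.
      Visit A.
    At B: go right to Z.
      Z is a leaf — visit Z.
    Visit B.
  At R: go right to J.
    J is a leaf — visit J.
  Visit R.
Visit P.

W, Y, E, M, G, H, A, Z, B, J, R, P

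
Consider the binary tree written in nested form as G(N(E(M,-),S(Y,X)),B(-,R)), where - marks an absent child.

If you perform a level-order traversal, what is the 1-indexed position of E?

4

Level-order visits nodes level by level from the root, left to right within each level.
Level 0: G
Level 1: N, B
Level 2: E, S, R
Level 3: M, Y, X
Full level-order sequence: G, N, B, E, S, R, M, Y, X.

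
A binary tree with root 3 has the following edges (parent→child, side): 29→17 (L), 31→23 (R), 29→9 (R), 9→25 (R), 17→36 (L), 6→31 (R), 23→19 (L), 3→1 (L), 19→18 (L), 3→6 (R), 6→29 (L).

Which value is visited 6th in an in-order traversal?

In-order visits the left subtree, then the node, then the right subtree.
At 3: go left to 1.
  1 is a leaf — visit 1.
Visit 3.
At 3: go right to 6.
  At 6: go left to 29.
    At 29: go left to 17.
      At 17: go left to 36.
        36 is a leaf — visit 36.
      Visit 17.
      At 17: no right child.
    Visit 29.
    At 29: go right to 9.
      At 9: no left child.
      Visit 9.
      At 9: go right to 25.
        25 is a leaf — visit 25.
  Visit 6.
  At 6: go right to 31.
    At 31: no left child.
    Visit 31.
    At 31: go right to 23.
      At 23: go left to 19.
        At 19: go left to 18.
          18 is a leaf — visit 18.
        Visit 19.
        At 19: no right child.
      Visit 23.
      At 23: no right child.
Full in-order sequence: 1, 3, 36, 17, 29, 9, 25, 6, 31, 18, 19, 23.

9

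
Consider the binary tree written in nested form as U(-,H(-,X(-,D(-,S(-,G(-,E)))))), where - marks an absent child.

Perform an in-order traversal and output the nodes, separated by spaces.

In-order visits the left subtree, then the node, then the right subtree.
At U: no left child.
Visit U.
At U: go right to H.
  At H: no left child.
  Visit H.
  At H: go right to X.
    At X: no left child.
    Visit X.
    At X: go right to D.
      At D: no left child.
      Visit D.
      At D: go right to S.
        At S: no left child.
        Visit S.
        At S: go right to G.
          At G: no left child.
          Visit G.
          At G: go right to E.
            E is a leaf — visit E.

U H X D S G E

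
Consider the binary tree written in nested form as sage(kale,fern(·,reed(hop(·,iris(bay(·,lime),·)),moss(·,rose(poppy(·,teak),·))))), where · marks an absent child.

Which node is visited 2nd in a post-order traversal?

Post-order visits the left subtree, then the right subtree, then the node.
At sage: go left to kale.
  kale is a leaf — visit kale.
At sage: go right to fern.
  At fern: no left child.
  At fern: go right to reed.
    At reed: go left to hop.
      At hop: no left child.
      At hop: go right to iris.
        At iris: go left to bay.
          At bay: no left child.
          At bay: go right to lime.
            lime is a leaf — visit lime.
          Visit bay.
        At iris: no right child.
        Visit iris.
      Visit hop.
    At reed: go right to moss.
      At moss: no left child.
      At moss: go right to rose.
        At rose: go left to poppy.
          At poppy: no left child.
          At poppy: go right to teak.
            teak is a leaf — visit teak.
          Visit poppy.
        At rose: no right child.
        Visit rose.
      Visit moss.
    Visit reed.
  Visit fern.
Visit sage.
Full post-order sequence: kale, lime, bay, iris, hop, teak, poppy, rose, moss, reed, fern, sage.

lime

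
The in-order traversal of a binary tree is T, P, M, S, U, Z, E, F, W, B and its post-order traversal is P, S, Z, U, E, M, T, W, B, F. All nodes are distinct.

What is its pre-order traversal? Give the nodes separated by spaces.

The last element of post-order is the root; it splits in-order into left and right subtrees.
Root F: left subtree has 7 nodes {T, P, M, S, U, Z, E}, right has 2 {W, B}.
  Root T: left subtree has 0 nodes { }, right has 6 {P, M, S, U, Z, E}.
    Root M: left subtree has 1 node {P}, right has 4 {S, U, Z, E}.
      Root E: left subtree has 3 nodes {S, U, Z}, right has 0 { }.
        Root U: left subtree has 1 node {S}, right has 1 {Z}.
  Root B: left subtree has 1 node {W}, right has 0 { }.

F T M P E U S Z B W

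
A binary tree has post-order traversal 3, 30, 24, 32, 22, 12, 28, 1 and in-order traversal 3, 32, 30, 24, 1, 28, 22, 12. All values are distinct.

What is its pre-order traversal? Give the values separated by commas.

The last element of post-order is the root; it splits in-order into left and right subtrees.
Root 1: left subtree has 4 nodes {3, 32, 30, 24}, right has 3 {28, 22, 12}.
  Root 32: left subtree has 1 node {3}, right has 2 {30, 24}.
    Root 24: left subtree has 1 node {30}, right has 0 { }.
  Root 28: left subtree has 0 nodes { }, right has 2 {22, 12}.
    Root 12: left subtree has 1 node {22}, right has 0 { }.

1, 32, 3, 24, 30, 28, 12, 22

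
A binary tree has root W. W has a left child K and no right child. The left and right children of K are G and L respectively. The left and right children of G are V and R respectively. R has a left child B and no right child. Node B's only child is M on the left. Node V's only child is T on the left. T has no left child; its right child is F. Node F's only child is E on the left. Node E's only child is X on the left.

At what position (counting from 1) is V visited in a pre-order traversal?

Pre-order visits the node, then its left subtree, then its right subtree.
Visit W.
At W: go left to K.
  Visit K.
  At K: go left to G.
    Visit G.
    At G: go left to V.
      Visit V.
      At V: go left to T.
        Visit T.
        At T: no left child.
        At T: go right to F.
          Visit F.
          At F: go left to E.
            Visit E.
            At E: go left to X.
              X is a leaf — visit X.
            At E: no right child.
          At F: no right child.
      At V: no right child.
    At G: go right to R.
      Visit R.
      At R: go left to B.
        Visit B.
        At B: go left to M.
          M is a leaf — visit M.
        At B: no right child.
      At R: no right child.
  At K: go right to L.
    L is a leaf — visit L.
At W: no right child.
Full pre-order sequence: W, K, G, V, T, F, E, X, R, B, M, L.

4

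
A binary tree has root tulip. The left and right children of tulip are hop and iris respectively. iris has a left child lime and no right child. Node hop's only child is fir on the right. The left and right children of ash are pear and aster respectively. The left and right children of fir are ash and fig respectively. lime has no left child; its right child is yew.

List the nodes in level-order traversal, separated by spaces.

Level-order visits nodes level by level from the root, left to right within each level.
Level 0: tulip
Level 1: hop, iris
Level 2: fir, lime
Level 3: ash, fig, yew
Level 4: pear, aster

tulip hop iris fir lime ash fig yew pear aster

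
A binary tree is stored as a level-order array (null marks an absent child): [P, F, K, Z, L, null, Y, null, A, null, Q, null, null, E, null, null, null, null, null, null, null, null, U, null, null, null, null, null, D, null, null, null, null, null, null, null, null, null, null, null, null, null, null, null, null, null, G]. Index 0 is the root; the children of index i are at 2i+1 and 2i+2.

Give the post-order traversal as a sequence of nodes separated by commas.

Post-order visits the left subtree, then the right subtree, then the node.
At P: go left to F.
  At F: go left to Z.
    At Z: no left child.
    At Z: go right to A.
      A is a leaf — visit A.
    Visit Z.
  At F: go right to L.
    At L: no left child.
    At L: go right to Q.
      At Q: no left child.
      At Q: go right to U.
        At U: no left child.
        At U: go right to G.
          G is a leaf — visit G.
        Visit U.
      Visit Q.
    Visit L.
  Visit F.
At P: go right to K.
  At K: no left child.
  At K: go right to Y.
    At Y: go left to E.
      At E: no left child.
      At E: go right to D.
        D is a leaf — visit D.
      Visit E.
    At Y: no right child.
    Visit Y.
  Visit K.
Visit P.

A, Z, G, U, Q, L, F, D, E, Y, K, P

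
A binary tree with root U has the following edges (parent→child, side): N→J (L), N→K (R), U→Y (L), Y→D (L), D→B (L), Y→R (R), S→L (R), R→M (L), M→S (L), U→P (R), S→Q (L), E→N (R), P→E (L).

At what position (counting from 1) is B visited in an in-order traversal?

In-order visits the left subtree, then the node, then the right subtree.
At U: go left to Y.
  At Y: go left to D.
    At D: go left to B.
      B is a leaf — visit B.
    Visit D.
    At D: no right child.
  Visit Y.
  At Y: go right to R.
    At R: go left to M.
      At M: go left to S.
        At S: go left to Q.
          Q is a leaf — visit Q.
        Visit S.
        At S: go right to L.
          L is a leaf — visit L.
      Visit M.
      At M: no right child.
    Visit R.
    At R: no right child.
Visit U.
At U: go right to P.
  At P: go left to E.
    At E: no left child.
    Visit E.
    At E: go right to N.
      At N: go left to J.
        J is a leaf — visit J.
      Visit N.
      At N: go right to K.
        K is a leaf — visit K.
  Visit P.
  At P: no right child.
Full in-order sequence: B, D, Y, Q, S, L, M, R, U, E, J, N, K, P.

1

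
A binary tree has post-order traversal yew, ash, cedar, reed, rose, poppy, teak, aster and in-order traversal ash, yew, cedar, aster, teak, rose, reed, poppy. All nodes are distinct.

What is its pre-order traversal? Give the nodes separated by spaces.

The last element of post-order is the root; it splits in-order into left and right subtrees.
Root aster: left subtree has 3 nodes {ash, yew, cedar}, right has 4 {teak, rose, reed, poppy}.
  Root cedar: left subtree has 2 nodes {ash, yew}, right has 0 { }.
    Root ash: left subtree has 0 nodes { }, right has 1 {yew}.
  Root teak: left subtree has 0 nodes { }, right has 3 {rose, reed, poppy}.
    Root poppy: left subtree has 2 nodes {rose, reed}, right has 0 { }.
      Root rose: left subtree has 0 nodes { }, right has 1 {reed}.

aster cedar ash yew teak poppy rose reed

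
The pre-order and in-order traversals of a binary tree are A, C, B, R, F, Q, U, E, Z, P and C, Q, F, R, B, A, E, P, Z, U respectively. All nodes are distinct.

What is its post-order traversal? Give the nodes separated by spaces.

The first element of pre-order is the root; it splits in-order into left and right subtrees.
Root A: left subtree has 5 nodes {C, Q, F, R, B}, right has 4 {E, P, Z, U}.
  Root C: left subtree has 0 nodes { }, right has 4 {Q, F, R, B}.
    Root B: left subtree has 3 nodes {Q, F, R}, right has 0 { }.
      Root R: left subtree has 2 nodes {Q, F}, right has 0 { }.
        Root F: left subtree has 1 node {Q}, right has 0 { }.
  Root U: left subtree has 3 nodes {E, P, Z}, right has 0 { }.
    Root E: left subtree has 0 nodes { }, right has 2 {P, Z}.
      Root Z: left subtree has 1 node {P}, right has 0 { }.

Q F R B C P Z E U A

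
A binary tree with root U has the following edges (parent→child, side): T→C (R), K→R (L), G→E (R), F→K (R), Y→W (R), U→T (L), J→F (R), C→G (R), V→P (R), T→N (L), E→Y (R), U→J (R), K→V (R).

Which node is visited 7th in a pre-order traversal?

Pre-order visits the node, then its left subtree, then its right subtree.
Visit U.
At U: go left to T.
  Visit T.
  At T: go left to N.
    N is a leaf — visit N.
  At T: go right to C.
    Visit C.
    At C: no left child.
    At C: go right to G.
      Visit G.
      At G: no left child.
      At G: go right to E.
        Visit E.
        At E: no left child.
        At E: go right to Y.
          Visit Y.
          At Y: no left child.
          At Y: go right to W.
            W is a leaf — visit W.
At U: go right to J.
  Visit J.
  At J: no left child.
  At J: go right to F.
    Visit F.
    At F: no left child.
    At F: go right to K.
      Visit K.
      At K: go left to R.
        R is a leaf — visit R.
      At K: go right to V.
        Visit V.
        At V: no left child.
        At V: go right to P.
          P is a leaf — visit P.
Full pre-order sequence: U, T, N, C, G, E, Y, W, J, F, K, R, V, P.

Y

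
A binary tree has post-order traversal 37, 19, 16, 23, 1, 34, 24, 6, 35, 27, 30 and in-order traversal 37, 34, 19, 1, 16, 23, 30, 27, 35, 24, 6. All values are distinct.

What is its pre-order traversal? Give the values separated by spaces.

30 34 37 1 19 23 16 27 35 6 24

The last element of post-order is the root; it splits in-order into left and right subtrees.
Root 30: left subtree has 6 nodes {37, 34, 19, 1, 16, 23}, right has 4 {27, 35, 24, 6}.
  Root 34: left subtree has 1 node {37}, right has 4 {19, 1, 16, 23}.
    Root 1: left subtree has 1 node {19}, right has 2 {16, 23}.
      Root 23: left subtree has 1 node {16}, right has 0 { }.
  Root 27: left subtree has 0 nodes { }, right has 3 {35, 24, 6}.
    Root 35: left subtree has 0 nodes { }, right has 2 {24, 6}.
      Root 6: left subtree has 1 node {24}, right has 0 { }.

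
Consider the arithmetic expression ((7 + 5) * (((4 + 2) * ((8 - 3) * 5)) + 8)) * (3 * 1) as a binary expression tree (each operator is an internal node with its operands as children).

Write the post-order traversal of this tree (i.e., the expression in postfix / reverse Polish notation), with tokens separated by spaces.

Post-order on an expression tree gives postfix notation: for each operator, emit left operand, right operand, then the operator.

7 5 + 4 2 + 8 3 - 5 * * 8 + * 3 1 * *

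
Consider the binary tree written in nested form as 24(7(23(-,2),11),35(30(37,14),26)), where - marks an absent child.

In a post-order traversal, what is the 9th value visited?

35

Post-order visits the left subtree, then the right subtree, then the node.
At 24: go left to 7.
  At 7: go left to 23.
    At 23: no left child.
    At 23: go right to 2.
      2 is a leaf — visit 2.
    Visit 23.
  At 7: go right to 11.
    11 is a leaf — visit 11.
  Visit 7.
At 24: go right to 35.
  At 35: go left to 30.
    At 30: go left to 37.
      37 is a leaf — visit 37.
    At 30: go right to 14.
      14 is a leaf — visit 14.
    Visit 30.
  At 35: go right to 26.
    26 is a leaf — visit 26.
  Visit 35.
Visit 24.
Full post-order sequence: 2, 23, 11, 7, 37, 14, 30, 26, 35, 24.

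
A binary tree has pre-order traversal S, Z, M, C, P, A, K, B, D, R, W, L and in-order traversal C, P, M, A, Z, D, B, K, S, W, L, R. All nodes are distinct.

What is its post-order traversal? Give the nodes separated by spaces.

P C A M D B K Z L W R S

The first element of pre-order is the root; it splits in-order into left and right subtrees.
Root S: left subtree has 8 nodes {C, P, M, A, Z, D, B, K}, right has 3 {W, L, R}.
  Root Z: left subtree has 4 nodes {C, P, M, A}, right has 3 {D, B, K}.
    Root M: left subtree has 2 nodes {C, P}, right has 1 {A}.
      Root C: left subtree has 0 nodes { }, right has 1 {P}.
    Root K: left subtree has 2 nodes {D, B}, right has 0 { }.
      Root B: left subtree has 1 node {D}, right has 0 { }.
  Root R: left subtree has 2 nodes {W, L}, right has 0 { }.
    Root W: left subtree has 0 nodes { }, right has 1 {L}.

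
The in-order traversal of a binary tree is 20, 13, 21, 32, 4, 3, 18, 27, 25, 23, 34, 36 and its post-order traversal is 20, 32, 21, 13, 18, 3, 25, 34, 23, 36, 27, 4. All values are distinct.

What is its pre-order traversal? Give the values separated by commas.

4, 13, 20, 21, 32, 27, 3, 18, 36, 23, 25, 34

The last element of post-order is the root; it splits in-order into left and right subtrees.
Root 4: left subtree has 4 nodes {20, 13, 21, 32}, right has 7 {3, 18, 27, 25, 23, 34, 36}.
  Root 13: left subtree has 1 node {20}, right has 2 {21, 32}.
    Root 21: left subtree has 0 nodes { }, right has 1 {32}.
  Root 27: left subtree has 2 nodes {3, 18}, right has 4 {25, 23, 34, 36}.
    Root 3: left subtree has 0 nodes { }, right has 1 {18}.
    Root 36: left subtree has 3 nodes {25, 23, 34}, right has 0 { }.
      Root 23: left subtree has 1 node {25}, right has 1 {34}.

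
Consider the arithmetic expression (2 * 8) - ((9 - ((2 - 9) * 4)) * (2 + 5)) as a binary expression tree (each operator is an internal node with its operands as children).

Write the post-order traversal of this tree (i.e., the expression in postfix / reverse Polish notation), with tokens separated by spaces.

Post-order on an expression tree gives postfix notation: for each operator, emit left operand, right operand, then the operator.

2 8 * 9 2 9 - 4 * - 2 5 + * -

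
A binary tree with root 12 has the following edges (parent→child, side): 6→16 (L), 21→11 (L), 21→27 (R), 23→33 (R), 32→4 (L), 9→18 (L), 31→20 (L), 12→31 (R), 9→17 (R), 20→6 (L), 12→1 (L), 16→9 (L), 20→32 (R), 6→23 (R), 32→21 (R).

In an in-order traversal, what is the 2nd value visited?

In-order visits the left subtree, then the node, then the right subtree.
At 12: go left to 1.
  1 is a leaf — visit 1.
Visit 12.
At 12: go right to 31.
  At 31: go left to 20.
    At 20: go left to 6.
      At 6: go left to 16.
        At 16: go left to 9.
          At 9: go left to 18.
            18 is a leaf — visit 18.
          Visit 9.
          At 9: go right to 17.
            17 is a leaf — visit 17.
        Visit 16.
        At 16: no right child.
      Visit 6.
      At 6: go right to 23.
        At 23: no left child.
        Visit 23.
        At 23: go right to 33.
          33 is a leaf — visit 33.
    Visit 20.
    At 20: go right to 32.
      At 32: go left to 4.
        4 is a leaf — visit 4.
      Visit 32.
      At 32: go right to 21.
        At 21: go left to 11.
          11 is a leaf — visit 11.
        Visit 21.
        At 21: go right to 27.
          27 is a leaf — visit 27.
  Visit 31.
  At 31: no right child.
Full in-order sequence: 1, 12, 18, 9, 17, 16, 6, 23, 33, 20, 4, 32, 11, 21, 27, 31.

12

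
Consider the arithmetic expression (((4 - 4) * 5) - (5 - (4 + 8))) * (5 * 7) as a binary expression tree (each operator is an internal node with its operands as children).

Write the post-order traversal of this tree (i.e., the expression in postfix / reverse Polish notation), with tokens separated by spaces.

Post-order on an expression tree gives postfix notation: for each operator, emit left operand, right operand, then the operator.

4 4 - 5 * 5 4 8 + - - 5 7 * *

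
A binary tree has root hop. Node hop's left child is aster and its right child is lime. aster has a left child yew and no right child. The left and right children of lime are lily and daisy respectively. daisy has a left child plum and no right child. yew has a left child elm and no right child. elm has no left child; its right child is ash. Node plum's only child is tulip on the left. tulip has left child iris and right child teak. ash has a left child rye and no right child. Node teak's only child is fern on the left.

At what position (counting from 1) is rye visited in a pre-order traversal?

6

Pre-order visits the node, then its left subtree, then its right subtree.
Visit hop.
At hop: go left to aster.
  Visit aster.
  At aster: go left to yew.
    Visit yew.
    At yew: go left to elm.
      Visit elm.
      At elm: no left child.
      At elm: go right to ash.
        Visit ash.
        At ash: go left to rye.
          rye is a leaf — visit rye.
        At ash: no right child.
    At yew: no right child.
  At aster: no right child.
At hop: go right to lime.
  Visit lime.
  At lime: go left to lily.
    lily is a leaf — visit lily.
  At lime: go right to daisy.
    Visit daisy.
    At daisy: go left to plum.
      Visit plum.
      At plum: go left to tulip.
        Visit tulip.
        At tulip: go left to iris.
          iris is a leaf — visit iris.
        At tulip: go right to teak.
          Visit teak.
          At teak: go left to fern.
            fern is a leaf — visit fern.
          At teak: no right child.
      At plum: no right child.
    At daisy: no right child.
Full pre-order sequence: hop, aster, yew, elm, ash, rye, lime, lily, daisy, plum, tulip, iris, teak, fern.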